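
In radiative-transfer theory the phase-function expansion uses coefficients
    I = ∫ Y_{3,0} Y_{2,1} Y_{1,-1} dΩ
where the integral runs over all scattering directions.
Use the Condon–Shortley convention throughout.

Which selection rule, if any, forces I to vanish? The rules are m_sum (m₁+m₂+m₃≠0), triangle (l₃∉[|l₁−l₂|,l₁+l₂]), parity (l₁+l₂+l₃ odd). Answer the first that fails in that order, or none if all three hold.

none

Σmᵢ = 0  ✓
l₃∈[|l₁−l₂|,l₁+l₂]=[1,5], have l₃=1  ✓
Σlᵢ = 6 ⇒ even  ✓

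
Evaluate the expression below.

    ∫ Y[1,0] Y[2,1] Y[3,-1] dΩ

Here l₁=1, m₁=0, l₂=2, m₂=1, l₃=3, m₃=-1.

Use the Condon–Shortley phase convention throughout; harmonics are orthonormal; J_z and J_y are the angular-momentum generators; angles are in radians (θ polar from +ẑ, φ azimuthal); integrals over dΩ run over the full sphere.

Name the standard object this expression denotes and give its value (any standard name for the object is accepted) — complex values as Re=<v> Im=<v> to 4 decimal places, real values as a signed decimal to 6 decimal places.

Gaunt coefficient, -0.233597

This is a Gaunt coefficient — the integral of a triple product of spherical harmonics over the sphere.
m-sum 0 ✓  L=6 even ✓  1≤3≤3 ✓
Π(2lᵢ+1) = 3×5×7 = 105
triangle coeff Δ(1,2,3) = 1/105
Σ_t [0,0]: t=0:+1/4 = 1/4
(3j)²=3/35 [(1 2 3; 0 0 0)], sign=-1
Σ_t [0,0]: t=0:+1/6 = 1/6
(3j)²=8/105 [(1 2 3; 0 1 -1)], sign=+1
⇒ 4πI² = 24/35
I = (-1)√(24/35/(4π)) = -0.23359668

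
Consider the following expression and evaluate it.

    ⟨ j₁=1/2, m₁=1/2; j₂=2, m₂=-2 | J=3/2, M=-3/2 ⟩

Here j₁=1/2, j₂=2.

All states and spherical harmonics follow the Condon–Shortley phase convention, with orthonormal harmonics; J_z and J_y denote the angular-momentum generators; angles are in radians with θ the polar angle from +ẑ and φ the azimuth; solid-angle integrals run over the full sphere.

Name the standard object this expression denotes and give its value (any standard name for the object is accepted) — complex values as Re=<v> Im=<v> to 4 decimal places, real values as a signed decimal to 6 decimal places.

Clebsch–Gordan coefficient, +√(4/5) ≈ +0.894427

This is a Clebsch–Gordan (vector-coupling) coefficient.
j₁+j₂−J=1  J+j₁−j₂=0  J−j₁+j₂=3  j₁+j₂+J+1=5
(j₁±m₁, j₂±m₂, J±M) = (1,0,0,4,0,3)
P² = 144/5
sum k=0..0:
  [0] +1/6 = 1/6
S = 1/6
C² = P²·S² = 4/5 ; C = +0.894427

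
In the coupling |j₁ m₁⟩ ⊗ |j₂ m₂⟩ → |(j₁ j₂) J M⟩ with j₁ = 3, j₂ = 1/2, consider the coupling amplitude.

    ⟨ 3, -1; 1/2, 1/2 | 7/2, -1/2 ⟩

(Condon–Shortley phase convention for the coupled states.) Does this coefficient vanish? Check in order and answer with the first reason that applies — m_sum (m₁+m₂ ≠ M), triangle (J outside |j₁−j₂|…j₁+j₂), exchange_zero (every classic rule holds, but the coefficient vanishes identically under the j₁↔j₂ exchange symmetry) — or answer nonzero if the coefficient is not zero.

nonzero

m-sum: m₁+m₂ = -1+1/2 = -1/2, M = -1/2  ✓
triangle: |j₁−j₂| = 5/2 ≤ J = 7/2 ≤ j₁+j₂ = 7/2  ✓
exchange: j₁≠j₂ or m₁≠m₂ — the exchange symmetry imposes no constraint here
value check: CG = +√(3/7) = +0.654654 ≠ 0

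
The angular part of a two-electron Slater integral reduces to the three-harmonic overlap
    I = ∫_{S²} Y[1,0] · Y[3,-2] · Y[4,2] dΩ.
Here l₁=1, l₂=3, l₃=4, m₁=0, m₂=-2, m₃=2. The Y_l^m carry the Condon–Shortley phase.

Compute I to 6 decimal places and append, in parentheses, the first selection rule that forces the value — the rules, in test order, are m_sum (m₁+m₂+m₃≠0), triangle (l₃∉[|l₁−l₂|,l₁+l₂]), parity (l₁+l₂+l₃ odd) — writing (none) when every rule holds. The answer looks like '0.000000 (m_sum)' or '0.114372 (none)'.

0.213244 (none)

m-sum 0 ✓  L=8 even ✓  2≤4≤4 ✓
Π(2lᵢ+1) = 3×7×9 = 189
triangle coeff Δ(1,3,4) = 1/252
Σ_t [0,0]: t=0:+1/36 = 1/36
(3j)²=4/63 [(1 3 4; 0 0 0)], sign=+1
Σ_t [0,0]: t=0:+1/120 = 1/120
(3j)²=1/21 [(1 3 4; 0 -2 2)], sign=+1
⇒ 4πI² = 4/7
I = (+1)√(4/7/(4π)) = 0.21324362
No selection rule forces the value: the integral is nonzero (none).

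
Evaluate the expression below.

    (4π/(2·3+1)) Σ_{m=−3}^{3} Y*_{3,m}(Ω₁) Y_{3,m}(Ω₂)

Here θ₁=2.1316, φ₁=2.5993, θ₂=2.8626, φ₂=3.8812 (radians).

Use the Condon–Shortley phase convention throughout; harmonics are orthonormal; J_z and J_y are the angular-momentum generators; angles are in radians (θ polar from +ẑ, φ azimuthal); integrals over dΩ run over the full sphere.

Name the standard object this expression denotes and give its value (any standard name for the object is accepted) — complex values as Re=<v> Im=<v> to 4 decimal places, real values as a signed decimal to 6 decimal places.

This sum is the spherical-harmonic addition theorem: it equals the Legendre polynomial P_l(cos γ) of the angle γ between the two directions.
Summing Y*_{l m}(θ₁,φ₁)·Y_{l m}(θ₂,φ₂) over m ∈ [−3, 3]; prefactor 4π/(2·3+1) = 1.795196:
  m=-3: Y*=+0.014202+0.252971i  Y=+0.005260+0.006947i  product -0.001683+0.001429i
  m=-2: Y*=-0.182144+0.344623i  Y=-0.006814+0.074196i  product -0.024329-0.015863i
  m=-1: Y*=-0.097144+0.058534i  Y=-0.238058+0.217197i  product +0.010412-0.035034i
  m=+0: Y*=+0.314708-0.000000i  Y=-0.581460+0.000000i  product -0.182990+0.000000i
  m=+1: Y*=+0.097144+0.058534i  Y=+0.238058+0.217197i  product +0.010412+0.035034i
  m=+2: Y*=-0.182144-0.344623i  Y=-0.006814-0.074196i  product -0.024329+0.015863i
  m=+3: Y*=-0.014202+0.252971i  Y=-0.005260+0.006947i  product -0.001683-0.001429i
Total Σ_m = -0.214188-0.000000i. Multiply by 1.795196: -0.384509-0.000000i. P_3(cos γ) = -0.384509

Legendre polynomial (addition theorem), -0.384509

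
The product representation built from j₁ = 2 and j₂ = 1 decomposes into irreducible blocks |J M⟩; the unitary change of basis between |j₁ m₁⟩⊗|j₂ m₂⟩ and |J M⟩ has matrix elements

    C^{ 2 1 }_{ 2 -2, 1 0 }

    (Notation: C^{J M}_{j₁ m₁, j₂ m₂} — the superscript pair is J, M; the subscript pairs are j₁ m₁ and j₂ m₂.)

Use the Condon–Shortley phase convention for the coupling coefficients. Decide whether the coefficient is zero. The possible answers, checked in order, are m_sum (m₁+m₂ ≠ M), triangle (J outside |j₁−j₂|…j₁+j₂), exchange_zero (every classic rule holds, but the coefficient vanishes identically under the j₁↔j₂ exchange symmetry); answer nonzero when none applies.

m_sum

m-sum: m₁+m₂ = -2+0 = -2, M = 1  ✗ ⇒ coefficient is 0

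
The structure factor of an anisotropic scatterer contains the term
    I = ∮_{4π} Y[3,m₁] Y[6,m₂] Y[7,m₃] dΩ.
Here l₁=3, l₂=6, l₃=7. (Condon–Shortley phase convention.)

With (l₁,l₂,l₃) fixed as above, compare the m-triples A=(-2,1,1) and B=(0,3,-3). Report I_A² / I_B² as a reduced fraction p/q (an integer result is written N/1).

l's match ⇒ only the (l;m) 3-j factors differ between A and B.
A: triangle coeff Δ(3,6,7) = 1/2042040; Σ_t [1,2]: t=1:−1/414720 t=2:+1/172800 = 7/2073600; (3j)²=343/29172 [(3 6 7; -2 1 1)], sign=+1
B: triangle coeff Δ(3,6,7) = 1/2042040; Σ_t [0,2]: t=0:+1/4354560 t=1:−1/322560 t=2:+1/362880 = -1/8709120; (3j)²=3/68068 [(3 6 7; 0 3 -3)], sign=-1
I_A²/I_B² = (343/29172)/(3/68068) = 2401/9

2401/9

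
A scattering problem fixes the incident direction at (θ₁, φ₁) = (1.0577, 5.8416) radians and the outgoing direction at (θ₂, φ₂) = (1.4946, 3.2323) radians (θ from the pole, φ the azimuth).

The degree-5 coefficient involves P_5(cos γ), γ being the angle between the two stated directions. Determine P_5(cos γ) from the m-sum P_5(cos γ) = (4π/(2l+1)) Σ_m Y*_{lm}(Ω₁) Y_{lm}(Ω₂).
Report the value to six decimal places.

0.381177

Addition theorem: P_5(cos γ) = (4π/11) Σ_m Y*_{lm}(Ω₁) Y_{lm}(Ω₂), m = −5…5:
  [-5]  conj(Y_{5,-5})(Ω₁) = -0.138593-0.187264i ; Y_{5,-5}(Ω₂) = -0.411192+0.200425i ; Δ = +0.094521+0.049224i
  [-4]  conj(Y_{5,-4})(Ω₁) = -0.080653-0.407180i ; Y_{5,-4}(Ω₂) = +0.103245-0.039196i ; Δ = -0.024287-0.038878i
  [-3]  conj(Y_{5,-3})(Ω₁) = +0.065118-0.259301i ; Y_{5,-3}(Ω₂) = +0.313095-0.087367i ; Δ = -0.002266-0.086875i
  [-2]  conj(Y_{5,-2})(Ω₁) = -0.111067+0.135225i ; Y_{5,-2}(Ω₂) = -0.123965+0.022739i ; Δ = +0.010694-0.019289i
  [-1]  conj(Y_{5,-1})(Ω₁) = -0.291158+0.137636i ; Y_{5,-1}(Ω₂) = -0.292463+0.026602i ; Δ = +0.081492-0.047999i
  [+0]  conj(Y_{5,0})(Ω₁) = +0.102799-0.000000i ; Y_{5,0}(Ω₂) = +0.129946+0.000000i ; Δ = +0.013358+0.000000i
  [+1]  conj(Y_{5,1})(Ω₁) = +0.291158+0.137636i ; Y_{5,1}(Ω₂) = +0.292463+0.026602i ; Δ = +0.081492+0.047999i
  [+2]  conj(Y_{5,2})(Ω₁) = -0.111067-0.135225i ; Y_{5,2}(Ω₂) = -0.123965-0.022739i ; Δ = +0.010694+0.019289i
  [+3]  conj(Y_{5,3})(Ω₁) = -0.065118-0.259301i ; Y_{5,3}(Ω₂) = -0.313095-0.087367i ; Δ = -0.002266+0.086875i
  [+4]  conj(Y_{5,4})(Ω₁) = -0.080653+0.407180i ; Y_{5,4}(Ω₂) = +0.103245+0.039196i ; Δ = -0.024287+0.038878i
  [+5]  conj(Y_{5,5})(Ω₁) = +0.138593-0.187264i ; Y_{5,5}(Ω₂) = +0.411192+0.200425i ; Δ = +0.094521-0.049224i
Accumulated sum +0.333664+0.000000i; after 4π/(2l+1) scaling, +0.381177+0.000000i ⇒ P_5 = 0.381177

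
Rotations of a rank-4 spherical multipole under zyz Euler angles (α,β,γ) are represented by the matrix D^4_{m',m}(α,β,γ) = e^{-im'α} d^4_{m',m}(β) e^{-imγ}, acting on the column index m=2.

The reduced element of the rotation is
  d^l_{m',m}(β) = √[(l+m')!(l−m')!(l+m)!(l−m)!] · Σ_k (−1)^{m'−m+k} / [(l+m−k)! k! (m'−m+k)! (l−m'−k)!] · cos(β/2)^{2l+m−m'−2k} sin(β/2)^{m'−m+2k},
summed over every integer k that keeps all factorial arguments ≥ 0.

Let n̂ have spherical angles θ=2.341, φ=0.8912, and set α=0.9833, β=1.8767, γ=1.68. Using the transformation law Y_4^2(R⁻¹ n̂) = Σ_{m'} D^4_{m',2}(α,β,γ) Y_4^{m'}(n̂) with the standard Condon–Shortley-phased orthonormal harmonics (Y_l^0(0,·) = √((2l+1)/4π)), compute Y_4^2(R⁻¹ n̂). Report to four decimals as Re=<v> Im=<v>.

Re=-0.2738 Im=0.1533

Need the full column D^4_{m',2} for m'=−4..4 at α=0.9833, β=1.8767, γ=1.6800.
cos(β/2)=0.591120, sin(β/2)=0.806584
d^4_{-4,2}: single k=6 term ⇒ +0.509128;  D = +0.427754+0.276112i
d^4_{-3,2}: k∈[5..6] ⇒ +0.791515 -0.491231 = +0.300284;  D = +0.275384-0.119723i
d^4_{-2,2}: k∈[4..6] ⇒ +0.775159 -1.154594 +0.179141 = -0.200293;  D = -0.035345+0.197150i
d^4_{-1,2}: k∈[3..5] ⇒ +0.535600 -1.495823 +0.557004 = -0.403219;  D = +0.290905+0.279213i
d^4_{0,2}: k∈[2..4] ⇒ +0.263313 -1.307344 +0.912787 = -0.131244;  D = +0.128126-0.028437i
d^4_{1,2}: k∈[1..3] ⇒ +0.086301 -0.803400 +0.997215 = +0.280116;  D = -0.101056+0.261252i
d^4_{2,2}: k∈[0..2] ⇒ +0.014907 -0.333068 +0.775159 = +0.456999;  D = +0.263375+0.373473i
d^4_{3,2}: k∈[0..1] ⇒ -0.076110 +0.425119 = +0.349009;  D = +0.348885-0.009323i
d^4_{4,2}: single k=0 term ⇒ +0.146869;  D = +0.078112-0.124375i
Y_4^{m'}(θ=2.341,φ=0.8912) and Σ D·Y over m':
  (+0.4278+0.2761i)·(-0.1071+0.0482i)  (+0.2754-0.1197i)·(+0.2876+0.1454i)  (-0.0353+0.1971i)·(-0.0866-0.4033i)  (+0.2909+0.2792i)·(-0.0585+0.0724i)  (+0.1281-0.0284i)·(-0.3510+0.0000i)  (-0.1011+0.2613i)·(+0.0585+0.0724i)  (+0.2634+0.3735i)·(-0.0866+0.4033i)  (+0.3489-0.0093i)·(-0.2876+0.1454i)  (+0.0781-0.1244i)·(-0.1071-0.0482i)
Y_4^2(R⁻¹ n̂) = -0.273774+0.153333i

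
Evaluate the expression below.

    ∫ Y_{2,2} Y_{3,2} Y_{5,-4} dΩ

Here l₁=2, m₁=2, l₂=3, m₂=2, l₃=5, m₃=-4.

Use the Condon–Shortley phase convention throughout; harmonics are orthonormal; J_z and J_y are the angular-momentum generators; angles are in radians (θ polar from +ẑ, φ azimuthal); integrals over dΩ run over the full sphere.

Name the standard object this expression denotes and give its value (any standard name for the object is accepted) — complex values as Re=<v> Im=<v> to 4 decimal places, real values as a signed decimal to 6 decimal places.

Gaunt coefficient, +0.268967

This is a Gaunt coefficient — the integral of a triple product of spherical harmonics over the sphere.
Checks pass: Σm=0; 10 even; l₃=5∈[1,5].
(2·2+1)(2·3+1)(2·5+1) = 385
Δ: 0! 4! 6! / 11! → 1/2310
sum: t=0:+1/144 = 1/144
3j²(2 3 5; 0 0 0) = Δ·Π!·Σ² = 10/231  (sign -1)
sum: t=0:+1/2880 = 1/2880
3j²(2 3 5; 2 2 -4) = Δ·Π!·Σ² = 3/55  (sign -1)
combine: 4πI² = 385·10/231·3/55 = 10/11
take √, sign +1: I = 0.26896683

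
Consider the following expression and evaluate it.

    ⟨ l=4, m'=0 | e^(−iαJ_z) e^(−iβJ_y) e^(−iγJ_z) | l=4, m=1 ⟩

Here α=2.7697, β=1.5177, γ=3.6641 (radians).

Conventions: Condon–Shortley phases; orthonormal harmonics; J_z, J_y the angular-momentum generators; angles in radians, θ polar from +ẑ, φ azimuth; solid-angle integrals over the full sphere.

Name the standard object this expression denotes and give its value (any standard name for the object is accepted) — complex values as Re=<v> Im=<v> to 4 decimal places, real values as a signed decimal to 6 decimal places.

This is a Wigner D-matrix element — the rotation-matrix element ⟨l m'| R(α,β,γ) |l m⟩ in the angular-momentum basis.
Split into d^4_{0,1}(β=1.5177) × two z-phases.
Half-angle: c=0.725628, s=0.688087. N=√(24·24·120·6)=643.987578
Admissible k: 1..4 (factorial args all ≥0)
  k=1: (−1)^0·643.9876/(144)·0.7256^7·0.6881^1 = +0.325954
  k=2: (−1)^1·643.9876/(24)·0.7256^5·0.6881^3 = -1.758598
  k=3: (−1)^2·643.9876/(24)·0.7256^3·0.6881^5 = +1.581343
  k=4: (−1)^3·643.9876/(144)·0.7256^1·0.6881^7 = -0.236992
d^4_{0,1}(1.5177) = +0.325954 -1.758598 +1.581343 -0.236992 = -0.088294
D = (+1.000000+0.000000i)·(-0.088294)·(-0.866571+0.499054i) = +0.076513-0.044063i

Wigner D-matrix element, Re=0.0765 Im=-0.0441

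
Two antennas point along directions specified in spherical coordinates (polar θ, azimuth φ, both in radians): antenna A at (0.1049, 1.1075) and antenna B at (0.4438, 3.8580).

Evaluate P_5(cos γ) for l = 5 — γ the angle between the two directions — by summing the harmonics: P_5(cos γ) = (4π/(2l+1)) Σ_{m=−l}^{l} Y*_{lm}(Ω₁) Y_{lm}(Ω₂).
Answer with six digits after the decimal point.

-0.261665

Addition theorem: P_5(cos γ) = (4π/11) Σ_m Y*_{lm}(Ω₁) Y_{lm}(Ω₂), m = −5…5:
  [-5]  conj(Y_{5,-5})(Ω₁) = (0.000004, -0.000004) ; Y_{5,-5}(Ω₂) = (0.006127, -0.002888) ; Δ = (0.000000, -0.000000)
  [-4]  conj(Y_{5,-4})(Ω₁) = (-0.000049, -0.000169) ; Y_{5,-4}(Ω₂) = (-0.043349, -0.012276) ; Δ = (0.000000, 0.000008)
  [-3]  conj(Y_{5,-3})(Ω₁) = (-0.003087, -0.000565) ; Y_{5,-3}(Ω₂) = (0.094931, 0.145394) ; Δ = (-0.000211, -0.000502)
  [-2]  conj(Y_{5,-2})(Ω₁) = (-0.021830, 0.029065) ; Y_{5,-2}(Ω₂) = (0.056159, -0.404415) ; Δ = (0.010528, 0.010461)
  [-1]  conj(Y_{5,-1})(Ω₁) = (0.115335, 0.230872) ; Y_{5,-1}(Ω₂) = (-0.368354, 0.320737) ; Δ = (-0.116533, -0.048050)
  [+0]  conj(Y_{5,0})(Ω₁) = (0.859931, -0.000000) ; Y_{5,0}(Ω₂) = (-0.019324, 0.000000) ; Δ = (-0.016617, 0.000000)
  [+1]  conj(Y_{5,1})(Ω₁) = (-0.115335, 0.230872) ; Y_{5,1}(Ω₂) = (0.368354, 0.320737) ; Δ = (-0.116533, 0.048050)
  [+2]  conj(Y_{5,2})(Ω₁) = (-0.021830, -0.029065) ; Y_{5,2}(Ω₂) = (0.056159, 0.404415) ; Δ = (0.010528, -0.010461)
  [+3]  conj(Y_{5,3})(Ω₁) = (0.003087, -0.000565) ; Y_{5,3}(Ω₂) = (-0.094931, 0.145394) ; Δ = (-0.000211, 0.000502)
  [+4]  conj(Y_{5,4})(Ω₁) = (-0.000049, 0.000169) ; Y_{5,4}(Ω₂) = (-0.043349, 0.012276) ; Δ = (0.000000, -0.000008)
  [+5]  conj(Y_{5,5})(Ω₁) = (-0.000004, -0.000004) ; Y_{5,5}(Ω₂) = (-0.006127, -0.002888) ; Δ = (0.000000, 0.000000)
Σ over m = (-0.229049, -0.000000); ×(4π/11) → (-0.261665, -0.000000). Real part: -0.261665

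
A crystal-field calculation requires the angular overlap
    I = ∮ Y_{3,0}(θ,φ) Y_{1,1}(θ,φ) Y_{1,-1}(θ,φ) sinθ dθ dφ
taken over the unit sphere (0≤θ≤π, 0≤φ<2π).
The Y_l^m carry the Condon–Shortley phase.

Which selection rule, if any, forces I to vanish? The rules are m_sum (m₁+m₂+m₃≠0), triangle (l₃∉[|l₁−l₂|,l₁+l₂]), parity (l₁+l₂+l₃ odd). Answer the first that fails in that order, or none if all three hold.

Σmᵢ = 0  ✓
l₃∈[|l₁−l₂|,l₁+l₂]=[2,4] required, l₃=1 fails  ✗
Σlᵢ = 5 ⇒ odd

triangle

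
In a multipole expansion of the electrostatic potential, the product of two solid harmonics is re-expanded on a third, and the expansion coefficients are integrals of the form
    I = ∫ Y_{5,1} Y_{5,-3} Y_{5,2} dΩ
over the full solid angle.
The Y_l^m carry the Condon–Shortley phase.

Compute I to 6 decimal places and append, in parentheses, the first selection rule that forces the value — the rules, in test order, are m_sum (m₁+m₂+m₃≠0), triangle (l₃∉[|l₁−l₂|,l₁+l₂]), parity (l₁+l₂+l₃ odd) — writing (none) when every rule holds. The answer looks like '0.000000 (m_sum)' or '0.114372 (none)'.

0.000000 (parity)

L=15 odd ⇒ parity kills the (l;000) factor ⇒ I = 0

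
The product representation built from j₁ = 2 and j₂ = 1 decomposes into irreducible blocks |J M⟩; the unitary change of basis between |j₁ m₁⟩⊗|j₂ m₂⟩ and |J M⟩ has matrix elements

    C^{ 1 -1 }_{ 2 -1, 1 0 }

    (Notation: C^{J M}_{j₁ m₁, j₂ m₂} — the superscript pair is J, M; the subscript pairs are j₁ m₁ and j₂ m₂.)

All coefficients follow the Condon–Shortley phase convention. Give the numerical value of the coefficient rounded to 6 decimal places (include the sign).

−√(3/10) ≈ -0.547723

√[3·2!2!0!/5! · 1!3!1!1!0!2!] = √(6/5)
  +(−1)^1/∏(1,1,2,0,0,0)! = -1/2  (running -1/2)
⟨..|..⟩ = √(6/5)·(-1/2) = -0.547723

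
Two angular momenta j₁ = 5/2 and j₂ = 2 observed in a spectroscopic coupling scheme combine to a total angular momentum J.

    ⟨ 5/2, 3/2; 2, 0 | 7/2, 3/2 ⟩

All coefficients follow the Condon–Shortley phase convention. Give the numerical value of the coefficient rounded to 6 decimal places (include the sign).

j₁+j₂−J=1  J+j₁−j₂=4  J−j₁+j₂=3  j₁+j₂+J+1=9
(j₁±m₁, j₂±m₂, J±M) = (4,1,2,2,5,2)
P² = 512/7
sum k=0..1:
  [0] +1/12 = 1/12
  [1] −1/48 = -1/48
S = 1/16
C² = P²·S² = 2/7 ; C = +0.534522

+0.534522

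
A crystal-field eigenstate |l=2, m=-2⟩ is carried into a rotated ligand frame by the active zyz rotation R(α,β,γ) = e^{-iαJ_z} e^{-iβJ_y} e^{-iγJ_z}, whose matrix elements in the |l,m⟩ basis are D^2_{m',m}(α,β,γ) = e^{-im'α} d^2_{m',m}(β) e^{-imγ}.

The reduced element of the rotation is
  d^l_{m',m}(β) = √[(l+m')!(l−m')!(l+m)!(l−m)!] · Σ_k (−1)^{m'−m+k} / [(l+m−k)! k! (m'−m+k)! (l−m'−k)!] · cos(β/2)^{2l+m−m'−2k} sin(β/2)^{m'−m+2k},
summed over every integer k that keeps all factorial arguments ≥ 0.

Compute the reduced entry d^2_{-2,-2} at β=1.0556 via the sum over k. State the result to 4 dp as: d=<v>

d^2_{-2,-2}(β=1.0556) via the finite sum:
Half-angle: c=0.863917, s=0.503634. N=√(1·24·1·24)=24.000000
k: max(0,(-2)−(-2))=0 … min(2+(-2),2−(-2))=0
  k=0: (−1)^0·24.0000/(24)·0.8639^4·0.5036^0 = +0.557043
d^2_{-2,-2}(1.0556) = +0.557043

d=0.5570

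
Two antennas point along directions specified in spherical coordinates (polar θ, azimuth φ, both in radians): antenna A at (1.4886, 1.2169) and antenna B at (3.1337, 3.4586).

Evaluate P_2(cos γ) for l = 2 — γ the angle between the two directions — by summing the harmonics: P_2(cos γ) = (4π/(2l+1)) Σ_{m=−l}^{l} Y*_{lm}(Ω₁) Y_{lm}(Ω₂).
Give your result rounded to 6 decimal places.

Summing Y*_{l m}(θ₁,φ₁)·Y_{l m}(θ₂,φ₂) over m ∈ [−2, 2]; prefactor 4π/(2·2+1) = 2.513274:
  [-2]  conj(Y_{2,-2})(Ω₁) = -0.29151 + 0.24945j ; Y_{2,-2}(Ω₂) = 0.00002 - 0.00001j ; Δ = -0.00000 + 0.00001j
  [-1]  conj(Y_{2,-1})(Ω₁) = 0.02191 + 0.05930j ; Y_{2,-1}(Ω₂) = 0.00579 - 0.00190j ; Δ = 0.00024 + 0.00030j
  [+0]  conj(Y_{2,0})(Ω₁) = -0.30901 + 0.00000j ; Y_{2,0}(Ω₂) = 0.63072 + 0.00000j ; Δ = -0.19490 + 0.00000j
  [+1]  conj(Y_{2,1})(Ω₁) = -0.02191 + 0.05930j ; Y_{2,1}(Ω₂) = -0.00579 - 0.00190j ; Δ = 0.00024 - 0.00030j
  [+2]  conj(Y_{2,2})(Ω₁) = -0.29151 - 0.24945j ; Y_{2,2}(Ω₂) = 0.00002 + 0.00001j ; Δ = -0.00000 - 0.00001j
Total Σ_m = -0.19443 - 0.00000j. Multiply by 2.513274: -0.48865 - 0.00000j. P_2(cos γ) = -0.488649

-0.488649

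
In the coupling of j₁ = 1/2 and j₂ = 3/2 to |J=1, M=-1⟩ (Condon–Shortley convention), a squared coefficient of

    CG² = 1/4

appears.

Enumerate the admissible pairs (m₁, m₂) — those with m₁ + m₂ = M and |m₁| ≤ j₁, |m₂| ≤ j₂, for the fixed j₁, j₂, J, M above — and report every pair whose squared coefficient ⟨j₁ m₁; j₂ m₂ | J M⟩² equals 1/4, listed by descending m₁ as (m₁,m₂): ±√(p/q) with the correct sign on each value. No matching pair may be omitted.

(-1/2,-1/2): −√(1/4)

Admissible pairs with m₁+m₂ = M = -1: (-1/2,-1/2), (1/2,-3/2)
  (m₁,m₂)=(1/2,-3/2): CG² = 3/4, CG = +√(3/4)
  (m₁,m₂)=(-1/2,-1/2): CG² = 1/4, CG = −√(1/4)   ← matches the target
Pairs with CG² = 1/4: (-1/2,-1/2): −√(1/4)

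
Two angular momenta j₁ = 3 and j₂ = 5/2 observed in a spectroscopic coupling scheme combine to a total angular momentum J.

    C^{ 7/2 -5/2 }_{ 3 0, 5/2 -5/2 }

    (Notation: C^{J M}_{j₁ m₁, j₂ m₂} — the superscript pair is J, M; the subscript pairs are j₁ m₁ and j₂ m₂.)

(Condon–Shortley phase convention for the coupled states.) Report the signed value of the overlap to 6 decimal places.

j₁+j₂−J=2  J+j₁−j₂=4  J−j₁+j₂=3  j₁+j₂+J+1=10
(j₁±m₁, j₂±m₂, J±M) = (3,3,0,5,1,6)
P² = 13824/7
sum k=0..0:
  [0] +1/72 = 1/72
S = 1/72
C² = P²·S² = 8/21 ; C = +0.617213

+0.617213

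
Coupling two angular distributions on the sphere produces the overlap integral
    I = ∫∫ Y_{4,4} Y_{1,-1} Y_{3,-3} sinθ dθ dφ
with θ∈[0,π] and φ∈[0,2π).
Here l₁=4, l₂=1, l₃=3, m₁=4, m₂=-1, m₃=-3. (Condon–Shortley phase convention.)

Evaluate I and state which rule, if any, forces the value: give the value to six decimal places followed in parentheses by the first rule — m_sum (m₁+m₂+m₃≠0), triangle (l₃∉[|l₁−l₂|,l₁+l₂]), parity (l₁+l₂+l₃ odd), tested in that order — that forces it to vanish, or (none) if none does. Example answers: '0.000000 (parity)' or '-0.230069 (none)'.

0.325735 (none)

m-sum 0 ✓  L=8 even ✓  3≤3≤5 ✓
Π(2lᵢ+1) = 9×3×7 = 189
triangle coeff Δ(4,1,3) = 1/252
Σ_t [1,1]: t=1:−1/36 = -1/36
(3j)²=4/63 [(4 1 3; 0 0 0)], sign=+1
Σ_t [0,0]: t=0:+1/1440 = 1/1440
(3j)²=1/9 [(4 1 3; 4 -1 -3)], sign=+1
⇒ 4πI² = 4/3
I = (+1)√(4/3/(4π)) = 0.32573501
No selection rule forces the value: the integral is nonzero (none).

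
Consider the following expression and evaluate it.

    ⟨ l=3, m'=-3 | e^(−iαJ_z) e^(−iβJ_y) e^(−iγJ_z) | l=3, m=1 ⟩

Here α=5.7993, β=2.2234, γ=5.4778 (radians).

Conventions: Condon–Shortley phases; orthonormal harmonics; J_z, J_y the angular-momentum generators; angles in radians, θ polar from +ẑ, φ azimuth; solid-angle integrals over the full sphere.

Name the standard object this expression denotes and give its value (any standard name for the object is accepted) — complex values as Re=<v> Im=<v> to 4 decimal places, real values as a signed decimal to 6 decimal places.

Wigner D-matrix element, Re=0.3921 Im=-0.2958

This is a Wigner D-matrix element — the rotation-matrix element ⟨l m'| R(α,β,γ) |l m⟩ in the angular-momentum basis.
First d^3_{-3,1}(β=2.2234), then the phase factors e^{-i(-3)α} and e^{-i(1)γ}:
Half-angle: c=0.443138, s=0.896453. N=√(1·720·24·2)=185.903201
Admissible k: 4..4 (factorial args all ≥0)
  k=4: (−1)^0·185.9032/(48)·0.4431^2·0.8965^4 = +0.491173
d^3_{-3,1}(2.2234) = +0.491173
Phases: e^{-i·(-3)·5.7993}=+0.118859-0.992911i, e^{-i·(1)·5.4778}=+0.692833+0.721098i ⇒ D=+0.392121-0.295791i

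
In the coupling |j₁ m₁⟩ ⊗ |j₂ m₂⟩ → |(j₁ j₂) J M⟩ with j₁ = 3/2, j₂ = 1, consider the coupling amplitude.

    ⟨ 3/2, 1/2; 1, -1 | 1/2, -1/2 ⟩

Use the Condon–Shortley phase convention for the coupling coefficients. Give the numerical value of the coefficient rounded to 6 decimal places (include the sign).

j₁+j₂−J=2  J+j₁−j₂=1  J−j₁+j₂=0  j₁+j₂+J+1=4
(j₁±m₁, j₂±m₂, J±M) = (2,1,0,2,0,1)
P² = 2/3
sum k=0..0:
  [0] +1/2 = 1/2
S = 1/2
C² = P²·S² = 1/6 ; C = +0.408248

+√(1/6) ≈ +0.408248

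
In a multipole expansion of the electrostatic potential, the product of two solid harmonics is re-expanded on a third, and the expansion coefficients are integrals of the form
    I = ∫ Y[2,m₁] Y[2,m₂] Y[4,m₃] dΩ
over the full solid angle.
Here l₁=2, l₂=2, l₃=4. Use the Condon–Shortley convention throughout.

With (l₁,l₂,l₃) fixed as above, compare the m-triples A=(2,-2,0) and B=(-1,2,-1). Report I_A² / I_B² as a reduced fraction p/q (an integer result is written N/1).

Same 2,2,4: normalisation and zero-m 3j drop out of the ratio.
A: Δ: 0! 4! 4! / 9! → 1/630; sum: t=0:+1/576 = 1/576; 3j²(2 2 4; 2 -2 0) = Δ·Π!·Σ² = 1/630  (sign +1)
B: Δ: 0! 4! 4! / 9! → 1/630; sum: t=0:+1/144 = 1/144; 3j²(2 2 4; -1 2 -1) = Δ·Π!·Σ² = 1/126  (sign -1)
I_A²/I_B² = (1/630)/(1/126) = 1/5

1/5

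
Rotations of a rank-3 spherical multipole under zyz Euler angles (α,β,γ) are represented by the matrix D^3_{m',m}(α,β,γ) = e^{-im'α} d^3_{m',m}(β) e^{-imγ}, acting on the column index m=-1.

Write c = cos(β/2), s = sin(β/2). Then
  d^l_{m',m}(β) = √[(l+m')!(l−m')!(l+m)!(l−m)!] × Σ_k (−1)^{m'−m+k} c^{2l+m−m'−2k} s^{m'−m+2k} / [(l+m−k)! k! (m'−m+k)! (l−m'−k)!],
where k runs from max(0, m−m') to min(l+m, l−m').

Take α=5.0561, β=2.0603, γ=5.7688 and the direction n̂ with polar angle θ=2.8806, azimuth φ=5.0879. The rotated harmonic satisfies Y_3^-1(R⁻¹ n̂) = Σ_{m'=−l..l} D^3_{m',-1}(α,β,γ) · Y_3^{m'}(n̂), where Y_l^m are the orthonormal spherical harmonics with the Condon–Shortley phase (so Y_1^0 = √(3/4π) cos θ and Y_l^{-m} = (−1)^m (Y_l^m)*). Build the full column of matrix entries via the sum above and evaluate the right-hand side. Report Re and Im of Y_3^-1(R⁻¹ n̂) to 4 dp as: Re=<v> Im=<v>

Re=0.2709 Im=-0.1571

Need the full column D^3_{m',-1} for m'=−3..3 at α=5.0561, β=2.0603, γ=5.7688.
cos(β/2)=0.514690, sin(β/2)=0.857376
d^3_{-3,-1}: single k=2 term ⇒ +0.199789;  D = -0.098707+0.173703i
d^3_{-2,-1}: k∈[1..2] ⇒ +0.097927 -0.543478 = -0.445551;  D = +0.438898+0.076713i
d^3_{-1,-1}: k∈[0..2] ⇒ +0.018590 -0.412683 +0.858873 = +0.464780;  D = -0.078941-0.458027i
d^3_{0,-1}: k∈[0..2] ⇒ -0.107273 +0.893026 -0.826026 = -0.040274;  D = -0.035062+0.019815i
d^3_{1,-1}: k∈[0..2] ⇒ +0.309512 -1.145164 +0.397218 = -0.438434;  D = -0.331719-0.286683i
d^3_{2,-1}: k∈[0..1] ⇒ -0.543478 +0.754055 = +0.210577;  D = -0.075949+0.196404i
d^3_{3,-1}: single k=0 term ⇒ +0.554400;  D = -0.554223-0.014013i
Y_3^{m'}(θ=2.8806,φ=5.0879) and Σ D·Y over m':
  (-0.0987+0.1737i)·(-0.0065-0.0031i)  (+0.4389+0.0767i)·(+0.0481-0.0449i)  (-0.0789-0.4580i)·(+0.1122+0.2845i)  (-0.0351+0.0198i)·(-0.6010+0.0000i)  (-0.3317-0.2867i)·(-0.1122+0.2845i)  (-0.0759+0.1964i)·(+0.0481+0.0449i)  (-0.5542-0.0140i)·(+0.0065-0.0031i)
Y_3^-1(R⁻¹ n̂) = +0.270911-0.157135i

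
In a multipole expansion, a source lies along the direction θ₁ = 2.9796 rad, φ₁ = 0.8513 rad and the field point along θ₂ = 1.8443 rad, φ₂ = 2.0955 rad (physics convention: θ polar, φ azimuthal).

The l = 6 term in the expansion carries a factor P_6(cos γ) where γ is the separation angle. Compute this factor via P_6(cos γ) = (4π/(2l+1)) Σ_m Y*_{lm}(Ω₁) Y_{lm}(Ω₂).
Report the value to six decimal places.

0.161627

Addition theorem: P_6(cos γ) = (4π/13) Σ_m Y*_{lm}(Ω₁) Y_{lm}(Ω₂), m = −6…6:
  m=-6: Y*=0.00000 - 0.00001j  Y=0.38487 - 0.00255j  product 0.00000 - 0.00000j
  m=-5: Y*=0.00008 + 0.00016j  Y=0.18522 - 0.32494j  product 0.00007 + 0.00000j
  m=-4: Y*=-0.00226 - 0.00061j  Y=0.03051 + 0.05230j  product -0.00004 - 0.00014j
  m=-3: Y*=0.01731 - 0.01154j  Y=0.34510 - 0.00114j  product 0.00596 - 0.00400j
  m=-2: Y*=-0.01645 + 0.12408j  Y=0.02069 - 0.03602j  product 0.00413 + 0.00316j
  m=-1: Y*=-0.30621 - 0.34949j  Y=0.16032 + 0.27697j  product 0.04771 - 0.14084j
  m=+0: Y*=0.75530 + 0.00000j  Y=0.06825 + 0.00000j  product 0.05155 + 0.00000j
  m=+1: Y*=0.30621 - 0.34949j  Y=-0.16032 + 0.27697j  product 0.04771 + 0.14084j
  m=+2: Y*=-0.01645 - 0.12408j  Y=0.02069 + 0.03602j  product 0.00413 - 0.00316j
  m=+3: Y*=-0.01731 - 0.01154j  Y=-0.34510 - 0.00114j  product 0.00596 + 0.00400j
  m=+4: Y*=-0.00226 + 0.00061j  Y=0.03051 - 0.05230j  product -0.00004 + 0.00014j
  m=+5: Y*=-0.00008 + 0.00016j  Y=-0.18522 - 0.32494j  product 0.00007 - 0.00000j
  m=+6: Y*=0.00000 + 0.00001j  Y=0.38487 + 0.00255j  product 0.00000 + 0.00000j
Σ over m = 0.16720 - 0.00000j; ×(4π/13) → 0.16163 - 0.00000j. Real part: 0.161627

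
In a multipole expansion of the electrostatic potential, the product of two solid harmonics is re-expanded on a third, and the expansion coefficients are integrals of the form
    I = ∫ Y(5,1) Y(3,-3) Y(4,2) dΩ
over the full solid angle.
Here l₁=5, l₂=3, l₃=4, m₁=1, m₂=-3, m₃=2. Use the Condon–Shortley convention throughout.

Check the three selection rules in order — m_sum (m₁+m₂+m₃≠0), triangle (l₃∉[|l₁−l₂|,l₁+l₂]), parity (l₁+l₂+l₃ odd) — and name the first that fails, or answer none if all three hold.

m₁+m₂+m₃ = 1 − 3 + 2 = 0  ✓
triangle: |5−3|=2 ≤ l₃=4 ≤ 5+3=8  ✓
parity: l₁+l₂+l₃ = 12 is even  ✓

none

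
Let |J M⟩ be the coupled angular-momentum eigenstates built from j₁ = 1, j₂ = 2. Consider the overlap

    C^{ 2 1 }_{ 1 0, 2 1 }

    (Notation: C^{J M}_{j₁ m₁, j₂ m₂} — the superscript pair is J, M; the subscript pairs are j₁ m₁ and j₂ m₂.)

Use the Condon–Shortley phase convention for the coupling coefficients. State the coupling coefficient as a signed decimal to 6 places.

−√(1/6) ≈ -0.408248

j₁+j₂−J=1  J+j₁−j₂=1  J−j₁+j₂=3  j₁+j₂+J+1=6
(j₁±m₁, j₂±m₂, J±M) = (1,1,3,1,3,1)
P² = 3/2
sum k=0..1:
  [0] +1/6 = 1/6
  [1] −1/2 = -1/2
S = -1/3
C² = P²·S² = 1/6 ; C = -0.408248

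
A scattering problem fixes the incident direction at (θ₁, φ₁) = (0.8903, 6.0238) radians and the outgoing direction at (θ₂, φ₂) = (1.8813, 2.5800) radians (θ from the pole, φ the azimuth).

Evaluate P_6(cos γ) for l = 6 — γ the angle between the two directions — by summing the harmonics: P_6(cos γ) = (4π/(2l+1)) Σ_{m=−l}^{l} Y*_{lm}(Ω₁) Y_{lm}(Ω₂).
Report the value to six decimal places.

-0.247806

Term-by-term m-sum for l=6 (normalisation 4π/13 = 0.966644):
  term(m=-6) = -0.009207+0.037228i   from Y*(Ω₁)=+0.001543-0.106507i, Y(Ω₂)=-0.350714-0.081364i
  term(m=-5) = +0.007139+0.119321i   from Y*(Ω₁)=+0.080783-0.287558i, Y(Ω₂)=-0.378130+0.131054i
  term(m=-4) = +0.001220+0.003222i   from Y*(Ω₁)=+0.222051-0.376168i, Y(Ω₂)=-0.004932+0.006154i
  term(m=-3) = -0.054474-0.069587i   from Y*(Ω₁)=+0.185657-0.182987i, Y(Ω₂)=+0.038558-0.336812i
  term(m=-2) = +0.017917+0.012374i   from Y*(Ω₁)=-0.163043+0.093086i, Y(Ω₂)=-0.050199-0.104556i
  term(m=-1) = -0.097726-0.030467i   from Y*(Ω₁)=-0.331930+0.088082i, Y(Ω₂)=+0.252295+0.158737i
  term(m=+0) = +0.013904+0.000000i   from Y*(Ω₁)=+0.097430-0.000000i, Y(Ω₂)=+0.142705+0.000000i
  term(m=+1) = -0.097726+0.030467i   from Y*(Ω₁)=+0.331930+0.088082i, Y(Ω₂)=-0.252295+0.158737i
  term(m=+2) = +0.017917-0.012374i   from Y*(Ω₁)=-0.163043-0.093086i, Y(Ω₂)=-0.050199+0.104556i
  term(m=+3) = -0.054474+0.069587i   from Y*(Ω₁)=-0.185657-0.182987i, Y(Ω₂)=-0.038558-0.336812i
  term(m=+4) = +0.001220-0.003222i   from Y*(Ω₁)=+0.222051+0.376168i, Y(Ω₂)=-0.004932-0.006154i
  term(m=+5) = +0.007139-0.119321i   from Y*(Ω₁)=-0.080783-0.287558i, Y(Ω₂)=+0.378130+0.131054i
  term(m=+6) = -0.009207-0.037228i   from Y*(Ω₁)=+0.001543+0.106507i, Y(Ω₂)=-0.350714+0.081364i
Accumulated sum -0.256357+0.000000i; after 4π/(2l+1) scaling, -0.247806+0.000000i ⇒ P_6 = -0.247806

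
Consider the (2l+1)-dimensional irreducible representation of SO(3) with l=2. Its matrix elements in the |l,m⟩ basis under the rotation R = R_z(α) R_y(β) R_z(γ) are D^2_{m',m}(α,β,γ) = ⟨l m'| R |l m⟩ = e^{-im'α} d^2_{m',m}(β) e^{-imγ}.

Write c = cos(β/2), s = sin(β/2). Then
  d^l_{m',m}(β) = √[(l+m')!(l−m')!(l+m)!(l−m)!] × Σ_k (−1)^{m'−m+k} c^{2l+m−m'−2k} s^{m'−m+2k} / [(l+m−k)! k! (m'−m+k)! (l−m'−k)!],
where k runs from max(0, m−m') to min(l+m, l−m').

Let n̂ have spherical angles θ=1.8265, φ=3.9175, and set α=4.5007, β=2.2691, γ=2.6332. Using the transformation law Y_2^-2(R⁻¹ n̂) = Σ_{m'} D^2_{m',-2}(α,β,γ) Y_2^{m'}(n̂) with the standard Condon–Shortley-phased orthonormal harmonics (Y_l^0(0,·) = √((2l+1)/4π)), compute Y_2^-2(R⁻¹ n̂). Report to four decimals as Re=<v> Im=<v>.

Re=-0.1501 Im=-0.0120

Need the full column D^2_{m',-2} for m'=−2..2 at α=4.5007, β=2.2691, γ=2.6332.
cos(β/2)=0.422540, sin(β/2)=0.906344
d^2_{-2,-2}: single k=0 term ⇒ +0.031877;  D = -0.004152+0.031605i
d^2_{-1,-2}: single k=0 term ⇒ -0.136750;  D = +0.128816+0.045904i
d^2_{0,-2}: single k=0 term ⇒ +0.359251;  D = +0.189003-0.305515i
d^2_{1,-2}: single k=0 term ⇒ -0.629184;  D = -0.453577-0.436051i
d^2_{2,-2}: single k=0 term ⇒ +0.674796;  D = -0.559433+0.377339i
Y_2^{m'}(θ=1.8265,φ=3.9175) and Σ D·Y over m':
  (-0.0042+0.0316i)·(+0.0069-0.3615i)  (+0.1288+0.0459i)·(+0.1349-0.1324i)  (+0.1890-0.3055i)·(-0.2549+0.0000i)  (-0.4536-0.4361i)·(-0.1349-0.1324i)  (-0.5594+0.3773i)·(+0.0069+0.3615i)
Y_2^-2(R⁻¹ n̂) = -0.150089-0.012030i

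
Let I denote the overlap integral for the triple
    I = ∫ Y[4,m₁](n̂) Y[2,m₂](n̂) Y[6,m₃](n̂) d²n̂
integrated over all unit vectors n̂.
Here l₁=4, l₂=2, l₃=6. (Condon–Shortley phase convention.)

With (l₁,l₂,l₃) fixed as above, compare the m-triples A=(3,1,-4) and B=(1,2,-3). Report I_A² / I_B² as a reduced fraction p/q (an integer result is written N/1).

40/21

Same 4,2,6: normalisation and zero-m 3j drop out of the ratio.
A: Δ: 0! 8! 4! / 13! → 1/6435; sum: t=0:+1/30240 = 1/30240; 3j²(4 2 6; 3 1 -4) = Δ·Π!·Σ² = 16/429  (sign +1)
B: Δ: 0! 8! 4! / 13! → 1/6435; sum: t=0:+1/17280 = 1/17280; 3j²(4 2 6; 1 2 -3) = Δ·Π!·Σ² = 14/715  (sign -1)
I_A²/I_B² = (16/429)/(14/715) = 40/21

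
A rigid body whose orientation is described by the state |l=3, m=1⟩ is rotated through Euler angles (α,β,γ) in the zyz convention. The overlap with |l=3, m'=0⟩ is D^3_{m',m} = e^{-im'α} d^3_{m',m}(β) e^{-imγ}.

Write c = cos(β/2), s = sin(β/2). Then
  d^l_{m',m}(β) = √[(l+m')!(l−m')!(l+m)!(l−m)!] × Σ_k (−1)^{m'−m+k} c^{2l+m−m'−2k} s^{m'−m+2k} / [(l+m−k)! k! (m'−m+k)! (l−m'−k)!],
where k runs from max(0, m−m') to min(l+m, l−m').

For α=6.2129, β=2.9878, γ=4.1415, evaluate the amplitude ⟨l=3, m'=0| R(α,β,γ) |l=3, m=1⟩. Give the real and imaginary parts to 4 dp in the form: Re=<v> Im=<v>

Re=-0.1392 Im=0.2167

First d^3_{0,1}(β=2.9878), then the phase factors e^{-i(0)α} and e^{-i(1)γ}:
c=cos(2.987800/2)=0.076821, s=sin(2.987800/2)=0.997045; N=√[6·6·24·2]=41.569219
Admissible k: 1..3 (factorial args all ≥0)
  k=1: (−1)^0·41.5692/(12)·0.0768^5·0.9970^1 = +0.000009
  k=2: (−1)^1·41.5692/(4)·0.0768^3·0.9970^3 = -0.004670
  k=3: (−1)^2·41.5692/(12)·0.0768^1·0.9970^5 = +0.262205
d^3_{0,1}(2.9878) = +0.000009 -0.004670 +0.262205 = +0.257545
Attach z-rotation phases: D = e^{-i(0)(6.2129)}·(+0.257545)·e^{-i(1)(4.1415)} = -0.139172+0.216704i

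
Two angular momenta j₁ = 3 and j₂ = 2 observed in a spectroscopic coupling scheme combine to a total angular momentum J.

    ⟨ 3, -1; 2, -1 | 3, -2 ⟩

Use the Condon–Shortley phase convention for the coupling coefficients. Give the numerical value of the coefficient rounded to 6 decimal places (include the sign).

−√(1/4) = -0.500000

j₁+j₂−J=2  J+j₁−j₂=4  J−j₁+j₂=2  j₁+j₂+J+1=9
(j₁±m₁, j₂±m₂, J±M) = (2,4,1,3,1,5)
P² = 64
sum k=0..1:
  [0] +1/48 = 1/48
  [1] −1/12 = -1/12
S = -1/16
C² = P²·S² = 1/4 ; C = -0.500000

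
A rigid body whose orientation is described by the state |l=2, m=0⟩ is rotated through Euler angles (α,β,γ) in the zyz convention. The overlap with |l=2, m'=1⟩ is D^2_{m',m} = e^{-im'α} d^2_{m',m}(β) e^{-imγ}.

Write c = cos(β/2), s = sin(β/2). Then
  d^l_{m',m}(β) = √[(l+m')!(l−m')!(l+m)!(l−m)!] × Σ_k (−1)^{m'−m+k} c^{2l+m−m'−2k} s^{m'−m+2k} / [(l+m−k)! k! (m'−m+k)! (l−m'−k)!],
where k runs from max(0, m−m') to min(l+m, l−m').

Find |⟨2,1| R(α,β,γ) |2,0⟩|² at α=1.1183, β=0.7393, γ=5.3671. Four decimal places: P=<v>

Split into d^2_{1,0}(β=0.7393) × two z-phases.
With c≡cos(β/2)=0.932454 and s≡sin(β/2)=0.361289, N=[6·1·2·2]^{1/2}=4.898979
Admissible k: 0..1 (factorial args all ≥0)
  k=0: (−1)^1·4.8990/(2)·0.9325^3·0.3613^1 = -0.717485
  k=1: (−1)^2·4.8990/(2)·0.9325^1·0.3613^3 = +0.107713
d^2_{1,0}(0.7393) = -0.717485 +0.107713 = -0.609772
|D^2_{1,0}|² = |d^2_{1,0}(β)|² = (-0.609772)² = 0.371821 (the z-rotation phases have unit modulus)

P=0.3718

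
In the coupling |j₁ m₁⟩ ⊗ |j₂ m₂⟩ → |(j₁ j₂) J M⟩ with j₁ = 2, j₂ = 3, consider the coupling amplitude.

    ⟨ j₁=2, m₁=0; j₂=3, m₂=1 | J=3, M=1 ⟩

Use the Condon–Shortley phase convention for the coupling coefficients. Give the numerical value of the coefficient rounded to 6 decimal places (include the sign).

j₁+j₂−J=2  J+j₁−j₂=2  J−j₁+j₂=4  j₁+j₂+J+1=9
(j₁±m₁, j₂±m₂, J±M) = (2,2,4,2,4,2)
P² = 256/15
sum k=0..2:
  [0] +1/96 = 1/96
  [1] −1/6 = -1/6
  [2] +1/16 = 1/16
S = -3/32
C² = P²·S² = 3/20 ; C = -0.387298

−√(3/20) ≈ -0.387298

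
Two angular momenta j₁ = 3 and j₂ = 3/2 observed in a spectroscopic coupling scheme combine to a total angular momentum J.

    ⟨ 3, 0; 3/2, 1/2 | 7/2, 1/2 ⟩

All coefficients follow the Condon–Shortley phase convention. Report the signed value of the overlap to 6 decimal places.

√[8·1!5!2!/9! · 3!3!2!1!4!3!] = √(384/7)
  +(−1)^0/∏(0,1,3,2,2,0)! = 1/24  (running 1/24)
  +(−1)^1/∏(1,0,2,1,3,1)! = -1/12  (running -1/24)
⟨..|..⟩ = √(384/7)·(-1/24) = -0.308607

-0.308607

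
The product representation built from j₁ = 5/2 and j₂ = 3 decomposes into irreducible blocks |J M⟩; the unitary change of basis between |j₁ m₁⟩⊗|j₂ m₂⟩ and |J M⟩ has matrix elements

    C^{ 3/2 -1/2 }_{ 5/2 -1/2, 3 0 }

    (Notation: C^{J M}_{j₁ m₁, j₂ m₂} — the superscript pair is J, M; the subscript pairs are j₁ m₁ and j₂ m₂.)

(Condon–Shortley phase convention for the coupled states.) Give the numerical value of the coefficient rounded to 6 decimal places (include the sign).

√[4·4!1!2!/8! · 2!3!3!3!1!2!] = √(144/35)
  +(−1)^2/∏(2,2,1,1,0,1)! = 1/4  (running 1/4)
  +(−1)^3/∏(3,1,0,0,1,2)! = -1/12  (running 1/6)
⟨..|..⟩ = √(144/35)·(1/6) = +0.338062

+√(4/35) = +0.338062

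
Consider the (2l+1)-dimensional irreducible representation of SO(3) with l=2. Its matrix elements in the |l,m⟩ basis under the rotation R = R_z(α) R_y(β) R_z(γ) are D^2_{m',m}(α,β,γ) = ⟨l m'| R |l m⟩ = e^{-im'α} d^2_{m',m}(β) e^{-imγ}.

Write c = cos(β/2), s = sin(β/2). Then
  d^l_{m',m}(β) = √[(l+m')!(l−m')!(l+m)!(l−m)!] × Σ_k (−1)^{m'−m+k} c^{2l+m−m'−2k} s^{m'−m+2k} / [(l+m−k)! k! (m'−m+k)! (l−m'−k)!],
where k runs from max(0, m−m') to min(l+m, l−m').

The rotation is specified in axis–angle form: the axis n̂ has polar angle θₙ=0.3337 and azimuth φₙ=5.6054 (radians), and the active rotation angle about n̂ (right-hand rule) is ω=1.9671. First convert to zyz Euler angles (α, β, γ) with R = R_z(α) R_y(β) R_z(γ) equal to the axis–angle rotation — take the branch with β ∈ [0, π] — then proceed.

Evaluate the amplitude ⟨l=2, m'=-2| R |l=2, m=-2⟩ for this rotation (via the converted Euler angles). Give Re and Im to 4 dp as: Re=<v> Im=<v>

Axis–angle → zyz. n̂ = (sinθₙcosφₙ, sinθₙsinφₙ, cosθₙ) = (+0.255143, -0.205391, +0.944837), ω = 1.9671.
R = I cosω + sinω [n̂]ₓ + (1−cosω) n̂n̂ᵀ gives
  R = [-0.295785, -0.944239, +0.144651; +0.798974, -0.327542, -0.504338; +0.523595, -0.033603, +0.851304]
β = atan2(√(R₁₃²+R₂₃²), R₃₃) = 0.552330; α = atan2(R₂₃, R₁₃) mod 2π = 4.991705; γ = atan2(R₃₂, −R₃₁) mod 2π = 3.205683
D^2_{-2,-2}(4.9917,0.5523,3.2057) = e^{-i·-2·4.9917}·d^2_{-2,-2}(0.5523)·e^{-i·-2·3.2057}. Compute d first:
Half-angle: c=0.962108, s=0.272668. N=√(1·24·1·24)=24.000000
k: max(0,(-2)−(-2))=0 … min(2+(-2),2−(-2))=0
  k=0: (−1)^0·24.0000/(24)·0.9621^4·0.2727^0 = +0.856832
d^2_{-2,-2}(0.5523) = +0.856832
Phases: e^{-i·(-2)·4.9917}=-0.847981-0.530026i, e^{-i·(-2)·3.2057}=+0.991796+0.127829i ⇒ D=-0.662564-0.543295i

Re=-0.6626 Im=-0.5433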